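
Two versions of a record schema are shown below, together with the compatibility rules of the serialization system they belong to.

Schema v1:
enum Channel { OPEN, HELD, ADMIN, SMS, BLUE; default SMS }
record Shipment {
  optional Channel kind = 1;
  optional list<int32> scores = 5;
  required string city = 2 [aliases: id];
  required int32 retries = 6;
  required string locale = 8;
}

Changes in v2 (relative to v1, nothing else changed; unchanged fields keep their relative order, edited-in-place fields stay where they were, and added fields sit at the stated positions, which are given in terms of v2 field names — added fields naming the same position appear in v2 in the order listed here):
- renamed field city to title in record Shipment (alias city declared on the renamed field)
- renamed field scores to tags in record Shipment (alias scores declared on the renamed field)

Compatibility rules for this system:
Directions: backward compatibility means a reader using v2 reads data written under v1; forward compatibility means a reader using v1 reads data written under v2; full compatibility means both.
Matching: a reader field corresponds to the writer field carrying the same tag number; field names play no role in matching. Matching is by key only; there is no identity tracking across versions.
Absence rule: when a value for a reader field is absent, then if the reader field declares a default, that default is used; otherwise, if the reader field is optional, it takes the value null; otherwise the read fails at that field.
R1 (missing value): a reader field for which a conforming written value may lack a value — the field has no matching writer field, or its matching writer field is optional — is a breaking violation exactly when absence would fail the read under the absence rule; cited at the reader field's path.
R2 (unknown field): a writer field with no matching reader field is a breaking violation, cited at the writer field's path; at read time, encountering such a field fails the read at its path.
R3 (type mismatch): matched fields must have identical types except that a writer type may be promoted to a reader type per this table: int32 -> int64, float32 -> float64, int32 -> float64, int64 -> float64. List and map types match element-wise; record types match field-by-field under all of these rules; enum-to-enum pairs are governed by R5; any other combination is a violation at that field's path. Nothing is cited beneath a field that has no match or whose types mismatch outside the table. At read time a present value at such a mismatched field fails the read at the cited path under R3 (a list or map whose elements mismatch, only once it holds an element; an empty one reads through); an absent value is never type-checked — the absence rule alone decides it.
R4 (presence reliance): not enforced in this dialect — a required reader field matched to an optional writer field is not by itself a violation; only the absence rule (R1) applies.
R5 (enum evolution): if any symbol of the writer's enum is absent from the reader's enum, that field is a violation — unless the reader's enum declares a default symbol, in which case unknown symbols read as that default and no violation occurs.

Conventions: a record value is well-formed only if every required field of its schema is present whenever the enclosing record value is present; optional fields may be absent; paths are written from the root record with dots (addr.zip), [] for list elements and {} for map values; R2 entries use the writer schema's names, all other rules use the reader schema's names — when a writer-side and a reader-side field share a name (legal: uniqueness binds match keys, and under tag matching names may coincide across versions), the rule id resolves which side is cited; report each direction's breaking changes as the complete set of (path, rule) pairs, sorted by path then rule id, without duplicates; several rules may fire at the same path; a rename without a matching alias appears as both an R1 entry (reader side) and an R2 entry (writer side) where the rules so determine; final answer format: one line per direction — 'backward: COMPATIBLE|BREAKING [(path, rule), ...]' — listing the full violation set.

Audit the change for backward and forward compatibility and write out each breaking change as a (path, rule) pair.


the writer's type comes first in each Shipment pair
backward for Shipment (reader v2, writer v1):
  Channel -> Channel, writer optional: kind aligns to kind
  list<int32> -> list<int32>, writer optional: tags aligns to scores
  string -> string, writer required: title aligns to city
  int32 -> int32, writer required: retries aligns to retries
  string -> string, writer required: locale aligns to locale
  => backward verdict for Shipment: COMPATIBLE, no violations
forward for Shipment (reader v1, writer v2):
  Channel -> Channel, writer optional: kind aligns to kind
  list<int32> -> list<int32>, writer optional: scores aligns to tags
  string -> string, writer required: city aligns to title
  int32 -> int32, writer required: retries aligns to retries
  string -> string, writer required: locale aligns to locale
  => forward verdict for Shipment: COMPATIBLE, no violations

backward: COMPATIBLE []; forward: COMPATIBLE []


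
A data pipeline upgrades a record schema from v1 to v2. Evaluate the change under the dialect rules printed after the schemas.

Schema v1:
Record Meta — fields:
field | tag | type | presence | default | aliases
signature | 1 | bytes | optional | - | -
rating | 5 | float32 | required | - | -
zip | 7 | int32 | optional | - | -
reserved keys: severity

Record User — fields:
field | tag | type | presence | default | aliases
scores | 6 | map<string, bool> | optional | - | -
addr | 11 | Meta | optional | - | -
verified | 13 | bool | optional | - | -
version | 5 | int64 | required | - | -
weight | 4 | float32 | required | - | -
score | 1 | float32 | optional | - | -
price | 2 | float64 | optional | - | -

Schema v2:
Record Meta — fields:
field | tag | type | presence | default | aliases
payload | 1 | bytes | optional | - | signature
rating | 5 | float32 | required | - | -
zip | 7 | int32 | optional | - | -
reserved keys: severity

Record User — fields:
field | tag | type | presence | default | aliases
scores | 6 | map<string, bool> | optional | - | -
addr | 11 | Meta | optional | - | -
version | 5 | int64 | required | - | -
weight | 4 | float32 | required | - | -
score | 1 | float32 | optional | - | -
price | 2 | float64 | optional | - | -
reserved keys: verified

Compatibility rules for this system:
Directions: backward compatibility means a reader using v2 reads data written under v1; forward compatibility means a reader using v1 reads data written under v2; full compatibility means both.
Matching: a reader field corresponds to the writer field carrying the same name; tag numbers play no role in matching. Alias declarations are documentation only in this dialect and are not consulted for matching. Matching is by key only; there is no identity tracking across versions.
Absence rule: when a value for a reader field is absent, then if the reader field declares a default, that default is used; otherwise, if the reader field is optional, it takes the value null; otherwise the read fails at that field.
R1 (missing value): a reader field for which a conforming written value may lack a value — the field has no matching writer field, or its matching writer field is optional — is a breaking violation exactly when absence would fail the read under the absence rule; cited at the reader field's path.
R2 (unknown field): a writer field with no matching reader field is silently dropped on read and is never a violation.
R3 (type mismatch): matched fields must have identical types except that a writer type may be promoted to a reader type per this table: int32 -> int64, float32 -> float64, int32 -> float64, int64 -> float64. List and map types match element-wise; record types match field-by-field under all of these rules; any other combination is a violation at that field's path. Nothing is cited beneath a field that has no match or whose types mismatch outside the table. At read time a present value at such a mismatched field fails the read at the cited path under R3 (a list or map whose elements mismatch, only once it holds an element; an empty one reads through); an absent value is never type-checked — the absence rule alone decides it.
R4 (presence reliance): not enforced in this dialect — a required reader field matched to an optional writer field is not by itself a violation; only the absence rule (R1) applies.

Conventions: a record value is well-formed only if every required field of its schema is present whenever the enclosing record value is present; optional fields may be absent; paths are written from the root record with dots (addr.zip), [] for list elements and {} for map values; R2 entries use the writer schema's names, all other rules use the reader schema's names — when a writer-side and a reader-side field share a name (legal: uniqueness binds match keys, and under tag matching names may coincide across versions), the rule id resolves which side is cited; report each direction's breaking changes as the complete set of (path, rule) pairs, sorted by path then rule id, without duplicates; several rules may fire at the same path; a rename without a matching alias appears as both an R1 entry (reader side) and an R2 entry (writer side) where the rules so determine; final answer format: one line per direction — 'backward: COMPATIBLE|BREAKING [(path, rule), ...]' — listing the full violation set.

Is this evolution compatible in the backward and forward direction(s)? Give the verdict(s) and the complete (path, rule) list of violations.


backward: COMPATIBLE []; forward: COMPATIBLE []

arrows below run writer -> reader for User
backward analysis of User with v2 as reader and v1 as writer:
  scores <- scores (map<string, bool> -> map<string, bool>, writer optional)
  addr <- addr (Meta -> Meta, writer optional)
  version <- version (int64 -> int64, writer required)
  weight <- weight (float32 -> float32, writer required)
  score <- score (float32 -> float32, writer optional)
  price <- price (float64 -> float64, writer optional)
  leftover writer field: verified
  addr.payload: no writer match
  addr.rating <- addr.rating (float32 -> float32, writer required)
  addr.zip <- addr.zip (int32 -> int32, writer optional)
  leftover writer field: addr.signature
  nothing fires on User: backward is COMPATIBLE
forward analysis of User with v1 as reader and v2 as writer:
  scores <- scores (map<string, bool> -> map<string, bool>, writer optional)
  addr <- addr (Meta -> Meta, writer optional)
  verified: no writer match
  version <- version (int64 -> int64, writer required)
  weight <- weight (float32 -> float32, writer required)
  score <- score (float32 -> float32, writer optional)
  price <- price (float64 -> float64, writer optional)
  addr.signature: no writer match
  addr.rating <- addr.rating (float32 -> float32, writer required)
  addr.zip <- addr.zip (int32 -> int32, writer optional)
  leftover writer field: addr.payload
  nothing fires on User: forward is COMPATIBLE


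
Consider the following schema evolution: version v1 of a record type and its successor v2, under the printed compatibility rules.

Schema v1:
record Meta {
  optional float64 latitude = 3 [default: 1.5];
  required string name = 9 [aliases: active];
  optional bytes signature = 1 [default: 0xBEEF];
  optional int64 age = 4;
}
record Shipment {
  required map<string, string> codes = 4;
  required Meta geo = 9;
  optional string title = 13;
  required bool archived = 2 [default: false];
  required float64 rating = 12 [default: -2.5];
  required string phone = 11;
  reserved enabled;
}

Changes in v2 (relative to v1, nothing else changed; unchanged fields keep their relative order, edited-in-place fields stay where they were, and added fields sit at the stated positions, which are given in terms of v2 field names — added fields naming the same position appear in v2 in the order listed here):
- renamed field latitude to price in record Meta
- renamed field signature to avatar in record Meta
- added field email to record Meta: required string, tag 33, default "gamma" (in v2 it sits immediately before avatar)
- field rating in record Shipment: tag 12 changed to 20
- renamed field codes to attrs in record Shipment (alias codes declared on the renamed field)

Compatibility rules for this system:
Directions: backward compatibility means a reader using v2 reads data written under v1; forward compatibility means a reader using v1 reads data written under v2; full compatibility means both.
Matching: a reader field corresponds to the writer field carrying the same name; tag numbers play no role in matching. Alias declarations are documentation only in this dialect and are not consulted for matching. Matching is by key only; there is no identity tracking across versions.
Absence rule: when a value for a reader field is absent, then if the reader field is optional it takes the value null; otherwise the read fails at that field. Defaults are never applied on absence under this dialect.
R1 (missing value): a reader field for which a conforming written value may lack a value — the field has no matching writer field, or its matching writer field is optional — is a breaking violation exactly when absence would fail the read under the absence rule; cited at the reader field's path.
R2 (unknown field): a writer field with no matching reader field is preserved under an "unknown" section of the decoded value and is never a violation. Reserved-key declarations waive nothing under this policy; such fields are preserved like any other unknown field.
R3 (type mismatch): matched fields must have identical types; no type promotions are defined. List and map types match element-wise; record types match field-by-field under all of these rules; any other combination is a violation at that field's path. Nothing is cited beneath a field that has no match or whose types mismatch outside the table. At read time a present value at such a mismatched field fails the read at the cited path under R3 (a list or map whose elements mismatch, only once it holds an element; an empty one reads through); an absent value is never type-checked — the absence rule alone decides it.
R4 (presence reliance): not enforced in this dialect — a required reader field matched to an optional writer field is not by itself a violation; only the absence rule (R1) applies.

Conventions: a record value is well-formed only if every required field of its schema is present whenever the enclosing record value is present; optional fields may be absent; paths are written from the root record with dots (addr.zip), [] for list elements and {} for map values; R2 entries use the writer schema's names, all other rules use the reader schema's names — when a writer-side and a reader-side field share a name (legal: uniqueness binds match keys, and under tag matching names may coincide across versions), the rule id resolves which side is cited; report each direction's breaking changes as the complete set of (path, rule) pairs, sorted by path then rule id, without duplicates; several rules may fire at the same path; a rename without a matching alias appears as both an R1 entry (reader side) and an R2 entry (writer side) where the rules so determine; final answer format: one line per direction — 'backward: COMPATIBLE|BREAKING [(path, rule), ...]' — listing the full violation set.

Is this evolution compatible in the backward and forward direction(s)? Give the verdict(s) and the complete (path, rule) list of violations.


backward: BREAKING [(attrs, R1), (geo.email, R1)]; forward: BREAKING [(codes, R1)]

the writer's type comes first in each Shipment pair
backward for Shipment (reader v2, writer v1):
  attrs has no writer counterpart
  geo: Meta -> Meta, writer required; from geo
  title: string -> string, writer optional; from title
  archived: bool -> bool, writer required; from archived
  rating: float64 -> float64, writer required; from rating
  phone: string -> string, writer required; from phone
  writer codes: unknown to reader
  geo.price has no writer counterpart
  geo.name: string -> string, writer required; from geo.name
  geo.email has no writer counterpart
  geo.avatar has no writer counterpart
  geo.age: int64 -> int64, writer optional; from geo.age
  writer geo.latitude: unknown to reader
  writer geo.signature: unknown to reader
  breaking: (attrs, R1)
  breaking: (geo.email, R1)
  backward on Shipment therefore BREAKING (2)
forward for Shipment (reader v1, writer v2):
  codes has no writer counterpart
  geo: Meta -> Meta, writer required; from geo
  title: string -> string, writer optional; from title
  archived: bool -> bool, writer required; from archived
  rating: float64 -> float64, writer required; from rating
  phone: string -> string, writer required; from phone
  writer attrs: unknown to reader
  geo.latitude has no writer counterpart
  geo.name: string -> string, writer required; from geo.name
  geo.signature has no writer counterpart
  geo.age: int64 -> int64, writer optional; from geo.age
  writer geo.price: unknown to reader
  writer geo.email: unknown to reader
  writer geo.avatar: unknown to reader
  breaking: (codes, R1)
  forward on Shipment therefore BREAKING (1)


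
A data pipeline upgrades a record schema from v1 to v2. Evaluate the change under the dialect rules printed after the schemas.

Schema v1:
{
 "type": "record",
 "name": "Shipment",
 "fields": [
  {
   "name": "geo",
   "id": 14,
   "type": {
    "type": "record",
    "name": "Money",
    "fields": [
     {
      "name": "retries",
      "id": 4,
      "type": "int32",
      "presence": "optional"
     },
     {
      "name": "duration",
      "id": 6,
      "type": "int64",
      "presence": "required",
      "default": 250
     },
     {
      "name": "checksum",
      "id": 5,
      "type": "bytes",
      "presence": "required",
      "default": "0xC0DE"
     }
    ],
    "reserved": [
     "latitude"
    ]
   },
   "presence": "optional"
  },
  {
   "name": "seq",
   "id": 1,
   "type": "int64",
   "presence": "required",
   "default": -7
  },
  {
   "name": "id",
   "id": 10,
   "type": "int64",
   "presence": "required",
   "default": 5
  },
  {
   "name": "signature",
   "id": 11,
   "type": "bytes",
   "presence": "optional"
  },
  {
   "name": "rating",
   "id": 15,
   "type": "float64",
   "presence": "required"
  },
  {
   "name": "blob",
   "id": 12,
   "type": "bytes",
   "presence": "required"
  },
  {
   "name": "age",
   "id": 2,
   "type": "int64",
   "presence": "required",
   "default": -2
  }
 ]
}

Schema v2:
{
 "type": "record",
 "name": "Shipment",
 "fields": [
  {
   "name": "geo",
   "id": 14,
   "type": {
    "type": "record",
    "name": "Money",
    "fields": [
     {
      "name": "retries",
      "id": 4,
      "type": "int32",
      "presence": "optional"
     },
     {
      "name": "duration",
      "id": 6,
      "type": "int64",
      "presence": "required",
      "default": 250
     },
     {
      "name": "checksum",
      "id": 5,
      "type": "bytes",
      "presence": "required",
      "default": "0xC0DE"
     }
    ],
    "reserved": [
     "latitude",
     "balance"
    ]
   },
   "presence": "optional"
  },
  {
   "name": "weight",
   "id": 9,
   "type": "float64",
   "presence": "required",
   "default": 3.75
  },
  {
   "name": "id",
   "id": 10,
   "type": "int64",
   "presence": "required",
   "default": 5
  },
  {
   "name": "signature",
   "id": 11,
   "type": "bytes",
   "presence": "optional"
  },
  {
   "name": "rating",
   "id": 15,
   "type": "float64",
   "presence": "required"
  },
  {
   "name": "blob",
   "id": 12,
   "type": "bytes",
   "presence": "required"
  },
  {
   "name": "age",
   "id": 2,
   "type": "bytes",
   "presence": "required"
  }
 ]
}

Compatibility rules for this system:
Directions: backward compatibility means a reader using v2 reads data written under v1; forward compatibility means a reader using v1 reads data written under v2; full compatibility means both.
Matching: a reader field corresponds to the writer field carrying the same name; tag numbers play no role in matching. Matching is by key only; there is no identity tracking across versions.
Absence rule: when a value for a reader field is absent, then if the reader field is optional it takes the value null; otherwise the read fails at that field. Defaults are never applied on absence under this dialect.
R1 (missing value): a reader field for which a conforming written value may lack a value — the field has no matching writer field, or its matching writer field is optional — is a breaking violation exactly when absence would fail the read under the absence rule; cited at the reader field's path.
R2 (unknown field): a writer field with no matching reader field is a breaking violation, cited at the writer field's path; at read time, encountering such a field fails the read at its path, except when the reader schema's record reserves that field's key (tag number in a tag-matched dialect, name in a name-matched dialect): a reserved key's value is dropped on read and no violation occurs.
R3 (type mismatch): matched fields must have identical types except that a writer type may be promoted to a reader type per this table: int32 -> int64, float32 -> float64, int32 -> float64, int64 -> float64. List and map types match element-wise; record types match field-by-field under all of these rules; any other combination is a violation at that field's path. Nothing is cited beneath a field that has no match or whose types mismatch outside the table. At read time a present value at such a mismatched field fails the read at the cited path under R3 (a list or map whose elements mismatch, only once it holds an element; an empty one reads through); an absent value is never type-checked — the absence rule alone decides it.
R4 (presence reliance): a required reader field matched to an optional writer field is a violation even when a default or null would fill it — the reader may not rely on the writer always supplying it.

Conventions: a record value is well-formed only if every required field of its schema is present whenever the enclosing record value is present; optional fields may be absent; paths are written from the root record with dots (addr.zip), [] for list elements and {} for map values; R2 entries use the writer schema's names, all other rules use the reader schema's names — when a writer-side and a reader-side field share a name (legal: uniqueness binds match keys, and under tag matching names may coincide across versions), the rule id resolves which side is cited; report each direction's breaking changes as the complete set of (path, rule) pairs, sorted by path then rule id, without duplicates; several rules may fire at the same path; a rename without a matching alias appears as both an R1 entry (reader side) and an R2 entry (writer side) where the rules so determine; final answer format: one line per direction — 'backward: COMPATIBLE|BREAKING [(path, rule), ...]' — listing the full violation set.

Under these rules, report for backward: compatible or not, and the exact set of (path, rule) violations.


in Shipment below, arrows point writer -> reader
checking backward for Shipment: reader v2 against writer v1:
  writer optional, Money -> Money: reader geo maps from writer geo
  weight: no writer match
  writer required, int64 -> int64: reader id maps from writer id
  writer optional, bytes -> bytes: reader signature maps from writer signature
  writer required, float64 -> float64: reader rating maps from writer rating
  writer required, bytes -> bytes: reader blob maps from writer blob
  writer required, int64 -> bytes: reader age maps from writer age
  writer field seq has no reader counterpart
  writer optional, int32 -> int32: reader geo.retries maps from writer geo.retries
  writer required, int64 -> int64: reader geo.duration maps from writer geo.duration
  writer required, bytes -> bytes: reader geo.checksum maps from writer geo.checksum
  violation R3 at age
  violation R2 at seq
  violation R1 at weight
  backward on Shipment therefore BREAKING (3)

backward: BREAKING [(age, R3), (seq, R2), (weight, R1)]


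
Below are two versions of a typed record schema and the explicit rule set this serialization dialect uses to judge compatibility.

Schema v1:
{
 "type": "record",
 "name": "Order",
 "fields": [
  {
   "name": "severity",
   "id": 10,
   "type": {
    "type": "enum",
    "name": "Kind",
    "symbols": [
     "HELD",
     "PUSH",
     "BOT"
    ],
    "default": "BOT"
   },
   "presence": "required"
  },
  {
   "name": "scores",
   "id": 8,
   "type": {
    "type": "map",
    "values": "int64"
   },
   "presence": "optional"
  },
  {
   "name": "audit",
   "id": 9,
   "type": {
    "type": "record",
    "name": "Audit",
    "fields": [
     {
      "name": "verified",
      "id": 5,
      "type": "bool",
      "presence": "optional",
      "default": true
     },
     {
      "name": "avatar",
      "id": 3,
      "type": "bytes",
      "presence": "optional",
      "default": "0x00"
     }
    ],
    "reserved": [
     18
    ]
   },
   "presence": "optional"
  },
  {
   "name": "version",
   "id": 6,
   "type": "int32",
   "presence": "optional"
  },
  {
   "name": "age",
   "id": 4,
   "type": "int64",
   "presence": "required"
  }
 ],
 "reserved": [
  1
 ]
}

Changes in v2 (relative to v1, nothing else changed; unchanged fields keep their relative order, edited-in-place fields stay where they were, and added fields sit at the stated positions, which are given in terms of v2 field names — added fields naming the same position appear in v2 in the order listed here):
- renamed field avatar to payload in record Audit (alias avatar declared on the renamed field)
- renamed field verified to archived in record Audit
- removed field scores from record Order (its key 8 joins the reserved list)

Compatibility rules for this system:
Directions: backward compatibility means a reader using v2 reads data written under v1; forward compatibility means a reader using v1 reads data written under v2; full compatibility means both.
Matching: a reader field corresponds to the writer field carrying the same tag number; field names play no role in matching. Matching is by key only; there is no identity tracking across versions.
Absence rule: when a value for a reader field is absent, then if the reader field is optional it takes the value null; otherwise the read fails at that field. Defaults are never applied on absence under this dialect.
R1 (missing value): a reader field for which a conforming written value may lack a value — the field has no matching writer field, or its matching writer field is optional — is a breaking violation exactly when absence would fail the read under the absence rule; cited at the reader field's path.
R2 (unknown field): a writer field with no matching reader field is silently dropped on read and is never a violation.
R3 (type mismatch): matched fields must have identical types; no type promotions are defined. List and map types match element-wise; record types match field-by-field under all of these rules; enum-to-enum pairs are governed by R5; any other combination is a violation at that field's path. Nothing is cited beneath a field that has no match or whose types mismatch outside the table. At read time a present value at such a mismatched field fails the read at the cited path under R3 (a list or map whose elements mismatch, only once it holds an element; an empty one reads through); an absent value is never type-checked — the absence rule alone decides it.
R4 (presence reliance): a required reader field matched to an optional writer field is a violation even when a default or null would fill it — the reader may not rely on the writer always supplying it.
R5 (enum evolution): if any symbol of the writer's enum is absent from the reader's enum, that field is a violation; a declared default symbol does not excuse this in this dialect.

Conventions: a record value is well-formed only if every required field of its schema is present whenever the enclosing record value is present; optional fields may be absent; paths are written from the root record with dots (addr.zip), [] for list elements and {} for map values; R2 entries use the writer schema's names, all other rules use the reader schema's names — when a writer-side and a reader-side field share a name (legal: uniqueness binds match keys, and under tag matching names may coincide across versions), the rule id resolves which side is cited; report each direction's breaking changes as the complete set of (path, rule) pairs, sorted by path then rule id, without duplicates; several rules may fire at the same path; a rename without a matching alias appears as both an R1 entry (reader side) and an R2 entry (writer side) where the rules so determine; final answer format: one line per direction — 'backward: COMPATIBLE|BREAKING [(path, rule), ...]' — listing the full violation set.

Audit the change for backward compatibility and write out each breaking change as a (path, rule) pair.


backward: COMPATIBLE []

the writer's type comes first in each Order pair
backward pass over Order, reader schema v2, writer schema v1:
  writer required, Kind -> Kind: reader severity maps from writer severity
  writer optional, Audit -> Audit: reader audit maps from writer audit
  writer optional, int32 -> int32: reader version maps from writer version
  writer required, int64 -> int64: reader age maps from writer age
  scores (writer side), unknown to reader
  writer optional, bool -> bool: reader audit.archived maps from writer audit.verified
  writer optional, bytes -> bytes: reader audit.payload maps from writer audit.avatar
  nothing fires on Order: backward is COMPATIBLE
the other Order changes do not affect what is asked:
  renamed field avatar to payload in record Audit (alias avatar declared on the renamed field) -> no rule fires on it in Order's dialect; the asked verdict holds
  renamed field verified to archived in record Audit -> no rule fires on it in Order's dialect; the asked verdict holds
  removed field scores from record Order (its key 8 joins the reserved list) -> no rule fires on it in Order's dialect; the asked verdict holds


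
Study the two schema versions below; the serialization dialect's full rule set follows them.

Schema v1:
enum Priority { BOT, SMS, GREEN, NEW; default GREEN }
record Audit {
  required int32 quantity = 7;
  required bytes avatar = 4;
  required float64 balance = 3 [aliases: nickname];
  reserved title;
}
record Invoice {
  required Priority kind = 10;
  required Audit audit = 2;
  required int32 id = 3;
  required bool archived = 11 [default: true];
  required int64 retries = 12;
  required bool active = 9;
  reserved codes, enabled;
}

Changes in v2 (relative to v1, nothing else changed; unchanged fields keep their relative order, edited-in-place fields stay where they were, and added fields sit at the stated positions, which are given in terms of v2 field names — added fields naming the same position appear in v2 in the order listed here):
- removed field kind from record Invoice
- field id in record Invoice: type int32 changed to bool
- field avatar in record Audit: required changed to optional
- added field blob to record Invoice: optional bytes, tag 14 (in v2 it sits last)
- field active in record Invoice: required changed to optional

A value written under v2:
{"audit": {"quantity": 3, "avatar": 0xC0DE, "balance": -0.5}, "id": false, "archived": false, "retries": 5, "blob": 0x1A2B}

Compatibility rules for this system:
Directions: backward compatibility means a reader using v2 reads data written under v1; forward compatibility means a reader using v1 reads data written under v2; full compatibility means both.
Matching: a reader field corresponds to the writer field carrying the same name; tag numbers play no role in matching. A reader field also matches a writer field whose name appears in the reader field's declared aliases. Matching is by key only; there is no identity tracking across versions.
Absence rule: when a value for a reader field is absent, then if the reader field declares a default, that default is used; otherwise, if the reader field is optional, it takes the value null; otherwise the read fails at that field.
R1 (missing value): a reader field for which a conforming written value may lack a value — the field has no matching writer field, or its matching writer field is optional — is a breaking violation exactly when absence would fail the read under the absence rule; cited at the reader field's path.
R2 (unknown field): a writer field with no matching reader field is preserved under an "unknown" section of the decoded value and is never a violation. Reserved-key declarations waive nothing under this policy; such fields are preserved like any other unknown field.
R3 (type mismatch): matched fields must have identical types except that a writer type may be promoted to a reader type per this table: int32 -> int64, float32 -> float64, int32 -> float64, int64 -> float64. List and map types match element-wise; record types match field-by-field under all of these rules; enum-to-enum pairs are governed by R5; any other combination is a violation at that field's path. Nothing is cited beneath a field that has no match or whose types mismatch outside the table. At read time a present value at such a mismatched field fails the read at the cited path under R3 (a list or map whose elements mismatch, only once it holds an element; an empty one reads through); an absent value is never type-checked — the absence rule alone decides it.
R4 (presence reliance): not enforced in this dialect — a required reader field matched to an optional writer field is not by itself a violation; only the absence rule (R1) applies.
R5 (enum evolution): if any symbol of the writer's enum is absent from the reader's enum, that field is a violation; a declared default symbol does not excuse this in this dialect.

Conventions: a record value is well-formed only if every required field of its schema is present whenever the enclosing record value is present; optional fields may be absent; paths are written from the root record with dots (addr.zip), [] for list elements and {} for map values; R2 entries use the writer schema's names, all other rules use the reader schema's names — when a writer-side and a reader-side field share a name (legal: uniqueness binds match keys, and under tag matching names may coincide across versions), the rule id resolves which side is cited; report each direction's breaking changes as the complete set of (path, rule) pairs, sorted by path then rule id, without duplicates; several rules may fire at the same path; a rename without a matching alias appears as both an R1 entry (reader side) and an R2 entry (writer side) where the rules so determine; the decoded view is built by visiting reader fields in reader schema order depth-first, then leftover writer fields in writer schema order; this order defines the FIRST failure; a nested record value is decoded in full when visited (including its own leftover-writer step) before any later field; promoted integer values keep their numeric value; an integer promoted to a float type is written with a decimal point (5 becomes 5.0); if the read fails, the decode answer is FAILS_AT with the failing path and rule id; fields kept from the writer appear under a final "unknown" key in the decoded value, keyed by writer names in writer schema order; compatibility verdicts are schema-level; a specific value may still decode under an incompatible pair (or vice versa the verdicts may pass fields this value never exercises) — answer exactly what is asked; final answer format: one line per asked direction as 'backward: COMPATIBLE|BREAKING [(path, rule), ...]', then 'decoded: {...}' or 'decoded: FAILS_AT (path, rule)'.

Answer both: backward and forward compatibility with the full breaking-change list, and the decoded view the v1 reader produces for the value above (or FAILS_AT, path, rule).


each type pair in Invoice: writer, then reader
backward analysis of Invoice with v2 as reader and v1 as writer:
  audit: Audit -> Audit, writer required; from audit
  id: int32 -> bool, writer required; from id
  archived: bool -> bool, writer required; from archived
  retries: int64 -> int64, writer required; from retries
  active: bool -> bool, writer required; from active
  blob: no writer-side match
  leftover writer field: kind
  audit.quantity: int32 -> int32, writer required; from audit.quantity
  audit.avatar: bytes -> bytes, writer required; from audit.avatar
  audit.balance: float64 -> float64, writer required; from audit.balance
  R3 fires at id
  => backward verdict for Invoice: BREAKING, 1 violation(s)
forward analysis of Invoice with v1 as reader and v2 as writer:
  kind: no writer-side match
  audit: Audit -> Audit, writer required; from audit
  id: bool -> int32, writer required; from id
  archived: bool -> bool, writer required; from archived
  retries: int64 -> int64, writer required; from retries
  active: bool -> bool, writer optional; from active
  leftover writer field: blob
  audit.quantity: int32 -> int32, writer required; from audit.quantity
  audit.avatar: bytes -> bytes, writer optional; from audit.avatar
  audit.balance: float64 -> float64, writer required; from audit.balance
  R1 fires at active
  R1 fires at audit.avatar
  R3 fires at id
  R1 fires at kind
  => forward verdict for Invoice: BREAKING, 4 violation(s)
decode (reader v1):
  read fails at kind under R1 (no fill)
  => FAILS_AT (kind, R1)

backward: BREAKING [(id, R3)]; forward: BREAKING [(active, R1), (audit.avatar, R1), (id, R3), (kind, R1)]; decoded: FAILS_AT (kind, R1)


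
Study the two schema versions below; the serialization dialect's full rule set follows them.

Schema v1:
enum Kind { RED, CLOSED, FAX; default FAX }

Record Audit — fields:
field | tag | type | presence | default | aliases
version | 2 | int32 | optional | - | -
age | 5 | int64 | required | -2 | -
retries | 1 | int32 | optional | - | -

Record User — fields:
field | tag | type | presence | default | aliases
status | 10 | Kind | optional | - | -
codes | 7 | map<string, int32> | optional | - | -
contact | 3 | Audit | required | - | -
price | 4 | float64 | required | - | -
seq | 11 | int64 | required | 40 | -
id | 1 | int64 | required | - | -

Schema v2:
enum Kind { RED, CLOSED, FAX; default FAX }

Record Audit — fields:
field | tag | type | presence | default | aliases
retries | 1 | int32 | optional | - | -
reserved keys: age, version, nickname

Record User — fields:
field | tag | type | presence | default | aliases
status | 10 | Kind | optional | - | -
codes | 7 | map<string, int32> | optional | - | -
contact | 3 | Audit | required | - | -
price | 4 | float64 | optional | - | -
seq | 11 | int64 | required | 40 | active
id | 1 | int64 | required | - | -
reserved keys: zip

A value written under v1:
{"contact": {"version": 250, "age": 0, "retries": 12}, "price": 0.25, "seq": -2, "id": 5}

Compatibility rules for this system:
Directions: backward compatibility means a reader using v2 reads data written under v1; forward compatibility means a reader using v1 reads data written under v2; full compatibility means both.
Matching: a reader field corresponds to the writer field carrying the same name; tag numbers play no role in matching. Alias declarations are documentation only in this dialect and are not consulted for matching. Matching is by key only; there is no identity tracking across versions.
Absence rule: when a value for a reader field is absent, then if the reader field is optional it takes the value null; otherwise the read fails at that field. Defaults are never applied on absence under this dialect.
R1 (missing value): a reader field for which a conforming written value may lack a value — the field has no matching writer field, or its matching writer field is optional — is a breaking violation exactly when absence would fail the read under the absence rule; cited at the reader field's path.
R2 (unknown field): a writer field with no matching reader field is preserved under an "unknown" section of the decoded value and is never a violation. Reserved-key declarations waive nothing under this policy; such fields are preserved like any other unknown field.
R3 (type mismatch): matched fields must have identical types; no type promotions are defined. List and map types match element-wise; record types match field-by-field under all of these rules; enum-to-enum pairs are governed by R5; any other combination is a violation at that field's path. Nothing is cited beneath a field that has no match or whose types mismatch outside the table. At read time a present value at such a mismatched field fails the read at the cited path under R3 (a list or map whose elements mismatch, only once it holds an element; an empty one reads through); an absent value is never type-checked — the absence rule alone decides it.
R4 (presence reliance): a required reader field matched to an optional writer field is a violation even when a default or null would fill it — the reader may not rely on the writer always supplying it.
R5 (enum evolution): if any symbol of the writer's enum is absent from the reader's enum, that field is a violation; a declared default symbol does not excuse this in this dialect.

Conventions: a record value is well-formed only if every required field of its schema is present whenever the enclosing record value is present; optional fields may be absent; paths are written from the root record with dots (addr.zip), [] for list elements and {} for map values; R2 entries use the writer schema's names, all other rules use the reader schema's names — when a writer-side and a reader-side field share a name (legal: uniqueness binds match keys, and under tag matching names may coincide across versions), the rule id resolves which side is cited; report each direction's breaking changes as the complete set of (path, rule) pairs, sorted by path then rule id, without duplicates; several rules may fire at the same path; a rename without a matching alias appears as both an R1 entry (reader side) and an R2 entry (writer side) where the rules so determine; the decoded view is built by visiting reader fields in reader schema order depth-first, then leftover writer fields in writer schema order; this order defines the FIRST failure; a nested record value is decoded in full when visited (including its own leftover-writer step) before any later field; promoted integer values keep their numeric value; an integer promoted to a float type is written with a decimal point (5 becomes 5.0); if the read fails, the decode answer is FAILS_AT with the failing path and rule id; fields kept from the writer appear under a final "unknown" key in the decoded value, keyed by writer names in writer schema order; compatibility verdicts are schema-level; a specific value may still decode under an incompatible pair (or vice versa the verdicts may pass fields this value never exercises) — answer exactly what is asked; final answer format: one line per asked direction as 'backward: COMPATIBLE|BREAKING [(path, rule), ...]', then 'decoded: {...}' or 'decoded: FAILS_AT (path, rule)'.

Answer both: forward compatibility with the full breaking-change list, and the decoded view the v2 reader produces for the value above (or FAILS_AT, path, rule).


the writer's type comes first in each User pair
forward pass over User, reader schema v1, writer schema v2:
  status: Kind -> Kind, writer optional; from status
  codes: map<string, int32> -> map<string, int32>, writer optional; from codes
  contact: Audit -> Audit, writer required; from contact
  price: float64 -> float64, writer optional; from price
  seq: int64 -> int64, writer required; from seq
  id: int64 -> int64, writer required; from id
  contact.version has no writer counterpart
  contact.age has no writer counterpart
  contact.retries: int32 -> int32, writer optional; from contact.retries
  rule R1 violated at contact.age
  rule R1 violated at price
  rule R4 violated at price
  => forward: BREAKING (3)
decode walk for User under reader schema v2:
  status := null (absent, optional -> null)
  codes := null (absent, optional -> null)
  contact.retries := 12
  writer contact.version: kept under "unknown"
  writer contact.age: kept under "unknown"
  price := 0.25
  seq := -2
  id := 5
  => decoded: {"status": null, "codes": null, "contact": {"retries": 12, "unknown": {"version": 250, "age": 0}}, "price": 0.25, "seq": -2, "id": 5}

forward: BREAKING [(contact.age, R1), (price, R1), (price, R4)]; decoded: {"status": null, "codes": null, "contact": {"retries": 12, "unknown": {"version": 250, "age": 0}}, "price": 0.25, "seq": -2, "id": 5}
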